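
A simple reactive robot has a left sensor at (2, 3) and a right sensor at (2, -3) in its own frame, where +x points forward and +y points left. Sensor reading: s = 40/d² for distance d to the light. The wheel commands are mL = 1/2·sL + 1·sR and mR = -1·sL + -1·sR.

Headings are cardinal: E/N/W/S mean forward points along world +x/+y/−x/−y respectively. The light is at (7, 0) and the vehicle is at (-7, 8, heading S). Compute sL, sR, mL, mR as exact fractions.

left sensor world pos  = (-4, 6); dL² = 157
right sensor world pos = (-10, 6); dR² = 325
sL = 40/157 = 40/157
sR = 40/325 = 8/65
mL = 1/2·sL + 1·sR = 2556/10205
mR = -1·sL + -1·sR = -3856/10205

40/157 8/65 2556/10205 -3856/10205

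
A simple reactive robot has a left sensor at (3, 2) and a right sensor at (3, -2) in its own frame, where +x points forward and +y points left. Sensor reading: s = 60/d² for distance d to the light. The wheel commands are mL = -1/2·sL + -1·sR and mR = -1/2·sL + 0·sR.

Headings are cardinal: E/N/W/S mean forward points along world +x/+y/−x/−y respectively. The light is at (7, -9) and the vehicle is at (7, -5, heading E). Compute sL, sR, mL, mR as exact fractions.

left sensor world pos  = (10, -3); dL² = 45
right sensor world pos = (10, -7); dR² = 13
sL = 60/45 = 4/3
sR = 60/13 = 60/13
mL = -1/2·sL + -1·sR = -206/39
mR = -1/2·sL + 0·sR = -2/3

4/3 60/13 -206/39 -2/3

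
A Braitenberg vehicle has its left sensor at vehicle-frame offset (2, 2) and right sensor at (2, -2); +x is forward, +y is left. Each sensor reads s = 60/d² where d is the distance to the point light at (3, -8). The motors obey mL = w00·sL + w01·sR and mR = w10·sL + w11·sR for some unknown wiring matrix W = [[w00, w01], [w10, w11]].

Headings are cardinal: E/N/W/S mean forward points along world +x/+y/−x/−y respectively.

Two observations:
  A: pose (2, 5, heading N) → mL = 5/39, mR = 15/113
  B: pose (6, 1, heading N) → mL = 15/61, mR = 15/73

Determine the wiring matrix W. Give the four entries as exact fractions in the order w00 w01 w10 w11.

obs A: pose=(2,5,N) → sL=10/39, sR=30/113, mL=5/39, mR=15/113
obs B: pose=(6,1,N) → sL=30/61, sR=30/73, mL=15/61, mR=15/73
sensor matrix S = [[10/39, 30/113], [30/61, 30/73]]; det S = -164800/6541457
solve [mL_A; mL_B] = S·[w00; w01] and [mR_A; mR_B] = S·[w10; w11]:
  w00 = 1/2, w01 = 0, w10 = 0, w11 = 1/2

1/2 0 0 1/2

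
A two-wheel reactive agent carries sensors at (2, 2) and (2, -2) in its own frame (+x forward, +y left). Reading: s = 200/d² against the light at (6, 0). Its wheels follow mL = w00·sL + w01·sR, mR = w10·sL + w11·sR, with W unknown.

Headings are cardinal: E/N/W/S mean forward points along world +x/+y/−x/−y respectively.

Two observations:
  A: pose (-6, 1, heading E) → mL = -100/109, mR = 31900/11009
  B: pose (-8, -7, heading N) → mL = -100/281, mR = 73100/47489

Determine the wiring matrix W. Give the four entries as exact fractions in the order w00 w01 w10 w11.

obs A: pose=(-6,1,E) → sL=200/109, sR=200/101, mL=-100/109, mR=31900/11009
obs B: pose=(-8,-7,N) → sL=200/281, sR=200/169, mL=-100/281, mR=73100/47489
sensor matrix S = [[200/109, 200/101], [200/281, 200/169]]; det S = 398400000/522806401
solve [mL_A; mL_B] = S·[w00; w01] and [mR_A; mR_B] = S·[w10; w11]:
  w00 = -1/2, w01 = 0, w10 = 1/2, w11 = 1

-1/2 0 1/2 1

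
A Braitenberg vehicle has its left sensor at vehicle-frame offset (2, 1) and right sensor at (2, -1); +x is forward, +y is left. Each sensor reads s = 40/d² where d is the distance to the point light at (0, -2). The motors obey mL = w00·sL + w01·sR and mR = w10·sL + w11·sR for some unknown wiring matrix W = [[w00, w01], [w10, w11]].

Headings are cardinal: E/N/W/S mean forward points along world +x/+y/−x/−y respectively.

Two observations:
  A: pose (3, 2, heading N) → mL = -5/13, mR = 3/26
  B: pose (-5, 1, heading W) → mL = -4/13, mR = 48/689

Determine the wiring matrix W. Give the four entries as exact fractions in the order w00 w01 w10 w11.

0 -1/2 1/2 -1/2

obs A: pose=(3,2,N) → sL=1, sR=10/13, mL=-5/13, mR=3/26
obs B: pose=(-5,1,W) → sL=40/53, sR=8/13, mL=-4/13, mR=48/689
sensor matrix S = [[1, 10/13], [40/53, 8/13]]; det S = 24/689
solve [mL_A; mL_B] = S·[w00; w01] and [mR_A; mR_B] = S·[w10; w11]:
  w00 = 0, w01 = -1/2, w10 = 1/2, w11 = -1/2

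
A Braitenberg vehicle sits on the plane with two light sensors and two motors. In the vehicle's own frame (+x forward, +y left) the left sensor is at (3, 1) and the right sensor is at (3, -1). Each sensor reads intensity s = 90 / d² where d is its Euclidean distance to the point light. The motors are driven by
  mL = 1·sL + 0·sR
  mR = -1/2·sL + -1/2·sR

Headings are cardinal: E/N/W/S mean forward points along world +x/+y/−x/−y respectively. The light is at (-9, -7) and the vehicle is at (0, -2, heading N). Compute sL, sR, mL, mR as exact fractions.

left sensor world pos  = (-1, 1); dL² = 128
right sensor world pos = (1, 1); dR² = 164
sL = 90/128 = 45/64
sR = 90/164 = 45/82
mL = 1·sL + 0·sR = 45/64
mR = -1/2·sL + -1/2·sR = -3285/5248

45/64 45/82 45/64 -3285/5248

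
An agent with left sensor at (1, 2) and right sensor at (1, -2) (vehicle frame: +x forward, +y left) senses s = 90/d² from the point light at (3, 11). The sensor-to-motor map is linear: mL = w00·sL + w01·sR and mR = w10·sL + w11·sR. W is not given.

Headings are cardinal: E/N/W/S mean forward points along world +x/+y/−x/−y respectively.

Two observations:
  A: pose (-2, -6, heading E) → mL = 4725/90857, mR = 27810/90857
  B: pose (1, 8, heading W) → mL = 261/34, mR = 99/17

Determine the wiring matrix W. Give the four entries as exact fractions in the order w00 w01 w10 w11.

obs A: pose=(-2,-6,E) → sL=90/241, sR=90/377, mL=4725/90857, mR=27810/90857
obs B: pose=(1,8,W) → sL=45/17, sR=9, mL=261/34, mR=99/17
sensor matrix S = [[90/241, 90/377], [45/17, 9]]; det S = 4215240/1544569
solve [mL_A; mL_B] = S·[w00; w01] and [mR_A; mR_B] = S·[w10; w11]:
  w00 = -1/2, w01 = 1, w10 = 1/2, w11 = 1/2

-1/2 1 1/2 1/2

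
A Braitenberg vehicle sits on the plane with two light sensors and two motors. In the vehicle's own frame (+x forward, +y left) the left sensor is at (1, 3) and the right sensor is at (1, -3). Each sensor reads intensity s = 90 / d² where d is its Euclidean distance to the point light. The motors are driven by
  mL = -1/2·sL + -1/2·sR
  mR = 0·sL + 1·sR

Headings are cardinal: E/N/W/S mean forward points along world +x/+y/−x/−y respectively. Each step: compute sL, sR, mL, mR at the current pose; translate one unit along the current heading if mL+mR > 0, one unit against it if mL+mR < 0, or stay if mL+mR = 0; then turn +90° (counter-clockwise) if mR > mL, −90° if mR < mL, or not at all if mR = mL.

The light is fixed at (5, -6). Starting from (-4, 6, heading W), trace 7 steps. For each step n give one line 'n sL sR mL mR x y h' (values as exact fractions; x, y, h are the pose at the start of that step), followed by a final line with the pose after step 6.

0 90/181 18/65 -4554/11765 18/65 -4 6 W
1 45/73 45/121 -4365/8833 45/121 -3 6 S
2 18/61 90/149 -4086/9089 90/149 -3 7 E
3 45/148 45/106 -5715/15688 45/106 -2 7 N
4 18/37 90/353 -4842/13061 90/353 -2 8 W
5 45/89 9/25 -963/2225 9/25 -1 8 S
6 90/349 90/169 -23310/58981 90/169 -1 9 E
final 0 9 N

n=0: pose=(-4,6,W); sL=90/181, sR=18/65; mL=-4554/11765, mR=18/65; mL+mR=-1296/11765 → advance -1; mR−mL=7812/11765 → turn +1·90°
n=1: pose=(-3,6,S); sL=45/73, sR=45/121; mL=-4365/8833, mR=45/121; mL+mR=-1080/8833 → advance -1; mR−mL=7650/8833 → turn +1·90°
n=2: pose=(-3,7,E); sL=18/61, sR=90/149; mL=-4086/9089, mR=90/149; mL+mR=1404/9089 → advance +1; mR−mL=9576/9089 → turn +1·90°
n=3: pose=(-2,7,N); sL=45/148, sR=45/106; mL=-5715/15688, mR=45/106; mL+mR=945/15688 → advance +1; mR−mL=12375/15688 → turn +1·90°
n=4: pose=(-2,8,W); sL=18/37, sR=90/353; mL=-4842/13061, mR=90/353; mL+mR=-1512/13061 → advance -1; mR−mL=8172/13061 → turn +1·90°
n=5: pose=(-1,8,S); sL=45/89, sR=9/25; mL=-963/2225, mR=9/25; mL+mR=-162/2225 → advance -1; mR−mL=1764/2225 → turn +1·90°
n=6: pose=(-1,9,E); sL=90/349, sR=90/169; mL=-23310/58981, mR=90/169; mL+mR=8100/58981 → advance +1; mR−mL=54720/58981 → turn +1·90°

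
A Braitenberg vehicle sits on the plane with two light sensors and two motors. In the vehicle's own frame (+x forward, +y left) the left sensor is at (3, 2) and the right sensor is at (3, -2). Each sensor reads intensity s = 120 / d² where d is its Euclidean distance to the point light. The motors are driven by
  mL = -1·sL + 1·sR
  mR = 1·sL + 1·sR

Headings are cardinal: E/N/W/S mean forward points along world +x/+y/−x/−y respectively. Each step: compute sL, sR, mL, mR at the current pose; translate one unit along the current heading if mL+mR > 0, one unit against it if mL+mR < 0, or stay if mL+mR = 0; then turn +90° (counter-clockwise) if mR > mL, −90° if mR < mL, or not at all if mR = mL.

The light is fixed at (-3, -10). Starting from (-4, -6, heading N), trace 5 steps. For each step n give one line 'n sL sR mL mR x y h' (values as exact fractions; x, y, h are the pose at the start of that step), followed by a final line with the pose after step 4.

0 60/29 12/5 48/145 648/145 -4 -6 N
1 24/5 24/13 -192/65 432/65 -4 -5 W
2 30 6 -24 36 -5 -5 S
3 120/37 24 768/37 1008/37 -5 -6 E
4 60/29 12/5 48/145 648/145 -4 -6 N
final -4 -5 W

n=0: pose=(-4,-6,N); sL=60/29, sR=12/5; mL=48/145, mR=648/145; mL+mR=24/5 → advance +1; mR−mL=120/29 → turn +1·90°
n=1: pose=(-4,-5,W); sL=24/5, sR=24/13; mL=-192/65, mR=432/65; mL+mR=48/13 → advance +1; mR−mL=48/5 → turn +1·90°
n=2: pose=(-5,-5,S); sL=30, sR=6; mL=-24, mR=36; mL+mR=12 → advance +1; mR−mL=60 → turn +1·90°
n=3: pose=(-5,-6,E); sL=120/37, sR=24; mL=768/37, mR=1008/37; mL+mR=48 → advance +1; mR−mL=240/37 → turn +1·90°
n=4: pose=(-4,-6,N); sL=60/29, sR=12/5; mL=48/145, mR=648/145; mL+mR=24/5 → advance +1; mR−mL=120/29 → turn +1·90°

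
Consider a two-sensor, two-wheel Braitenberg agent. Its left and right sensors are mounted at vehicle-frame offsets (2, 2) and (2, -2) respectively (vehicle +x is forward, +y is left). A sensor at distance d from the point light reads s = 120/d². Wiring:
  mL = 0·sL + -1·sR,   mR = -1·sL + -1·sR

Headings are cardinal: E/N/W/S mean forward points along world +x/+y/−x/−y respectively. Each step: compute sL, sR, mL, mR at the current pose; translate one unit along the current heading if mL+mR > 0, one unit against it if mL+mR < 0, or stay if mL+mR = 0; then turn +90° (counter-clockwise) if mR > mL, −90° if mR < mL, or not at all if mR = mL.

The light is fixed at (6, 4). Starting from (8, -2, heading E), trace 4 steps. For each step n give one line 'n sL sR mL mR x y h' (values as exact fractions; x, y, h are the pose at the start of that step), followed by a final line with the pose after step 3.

n=0: pose=(8,-2,E); sL=15/4, sR=3/2; mL=-3/2, mR=-21/4; mL+mR=-27/4 → advance -1; mR−mL=-15/4 → turn -1·90°
n=1: pose=(7,-2,S); sL=120/73, sR=24/13; mL=-24/13, mR=-3312/949; mL+mR=-5064/949 → advance -1; mR−mL=-120/73 → turn -1·90°
n=2: pose=(7,-1,W); sL=12/5, sR=12; mL=-12, mR=-72/5; mL+mR=-132/5 → advance -1; mR−mL=-12/5 → turn -1·90°
n=3: pose=(8,-1,N); sL=40/3, sR=24/5; mL=-24/5, mR=-272/15; mL+mR=-344/15 → advance -1; mR−mL=-40/3 → turn -1·90°

0 15/4 3/2 -3/2 -21/4 8 -2 E
1 120/73 24/13 -24/13 -3312/949 7 -2 S
2 12/5 12 -12 -72/5 7 -1 W
3 40/3 24/5 -24/5 -272/15 8 -1 N
final 8 -2 E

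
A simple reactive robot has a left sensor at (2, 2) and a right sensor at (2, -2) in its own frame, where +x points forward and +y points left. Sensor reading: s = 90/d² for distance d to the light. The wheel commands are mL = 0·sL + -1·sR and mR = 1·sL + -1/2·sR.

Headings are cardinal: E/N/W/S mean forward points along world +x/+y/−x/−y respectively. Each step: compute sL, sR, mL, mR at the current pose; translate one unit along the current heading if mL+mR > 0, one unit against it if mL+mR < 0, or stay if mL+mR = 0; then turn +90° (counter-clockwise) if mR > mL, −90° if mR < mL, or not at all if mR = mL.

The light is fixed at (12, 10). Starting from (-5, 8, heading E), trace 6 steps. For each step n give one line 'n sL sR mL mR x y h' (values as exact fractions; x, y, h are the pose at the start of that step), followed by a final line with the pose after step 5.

n=0: pose=(-5,8,E); sL=2/5, sR=90/241; mL=-90/241, mR=257/1205; mL+mR=-193/1205 → advance -1; mR−mL=707/1205 → turn +1·90°
n=1: pose=(-6,8,N); sL=9/40, sR=45/128; mL=-45/128, mR=63/1280; mL+mR=-387/1280 → advance -1; mR−mL=513/1280 → turn +1·90°
n=2: pose=(-6,7,W); sL=18/85, sR=90/401; mL=-90/401, mR=3393/34085; mL+mR=-4257/34085 → advance -1; mR−mL=11043/34085 → turn +1·90°
n=3: pose=(-5,7,S); sL=9/25, sR=45/193; mL=-45/193, mR=2349/9650; mL+mR=99/9650 → advance +1; mR−mL=4599/9650 → turn +1·90°
n=4: pose=(-5,6,E); sL=90/229, sR=10/29; mL=-10/29, mR=1465/6641; mL+mR=-825/6641 → advance -1; mR−mL=3755/6641 → turn +1·90°
n=5: pose=(-6,6,N); sL=45/202, sR=9/26; mL=-9/26, mR=261/5252; mL+mR=-1557/5252 → advance -1; mR−mL=2079/5252 → turn +1·90°

0 2/5 90/241 -90/241 257/1205 -5 8 E
1 9/40 45/128 -45/128 63/1280 -6 8 N
2 18/85 90/401 -90/401 3393/34085 -6 7 W
3 9/25 45/193 -45/193 2349/9650 -5 7 S
4 90/229 10/29 -10/29 1465/6641 -5 6 E
5 45/202 9/26 -9/26 261/5252 -6 6 N
final -6 5 W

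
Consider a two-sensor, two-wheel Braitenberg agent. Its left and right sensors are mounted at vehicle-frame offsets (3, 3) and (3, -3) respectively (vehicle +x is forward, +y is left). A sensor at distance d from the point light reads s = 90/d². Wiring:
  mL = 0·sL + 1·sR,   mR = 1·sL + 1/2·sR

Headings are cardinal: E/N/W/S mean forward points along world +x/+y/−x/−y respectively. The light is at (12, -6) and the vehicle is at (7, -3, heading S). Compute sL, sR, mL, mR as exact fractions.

45/2 45/32 45/32 1485/64

left sensor world pos  = (10, -6); dL² = 4
right sensor world pos = (4, -6); dR² = 64
sL = 90/4 = 45/2
sR = 90/64 = 45/32
mL = 0·sL + 1·sR = 45/32
mR = 1·sL + 1/2·sR = 1485/64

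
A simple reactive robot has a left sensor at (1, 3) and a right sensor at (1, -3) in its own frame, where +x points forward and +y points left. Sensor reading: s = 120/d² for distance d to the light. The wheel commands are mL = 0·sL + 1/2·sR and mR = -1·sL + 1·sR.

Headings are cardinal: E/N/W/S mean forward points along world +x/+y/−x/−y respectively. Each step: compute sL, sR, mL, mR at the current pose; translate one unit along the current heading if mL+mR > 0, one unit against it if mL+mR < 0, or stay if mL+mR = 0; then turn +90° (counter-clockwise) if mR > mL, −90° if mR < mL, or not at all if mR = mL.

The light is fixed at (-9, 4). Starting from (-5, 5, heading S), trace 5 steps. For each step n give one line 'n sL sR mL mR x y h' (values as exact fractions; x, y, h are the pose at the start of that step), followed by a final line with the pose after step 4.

0 120/49 120 60 5760/49 -5 5 S
1 60/17 60/17 30/17 0 -5 4 E
2 24/13 24 12 288/13 -4 4 S
3 3 30/13 15/13 -9/13 -4 3 E
4 24/17 120/13 60/13 1728/221 -3 3 S
final -3 2 E

n=0: pose=(-5,5,S); sL=120/49, sR=120; mL=60, mR=5760/49; mL+mR=8700/49 → advance +1; mR−mL=2820/49 → turn +1·90°
n=1: pose=(-5,4,E); sL=60/17, sR=60/17; mL=30/17, mR=0; mL+mR=30/17 → advance +1; mR−mL=-30/17 → turn -1·90°
n=2: pose=(-4,4,S); sL=24/13, sR=24; mL=12, mR=288/13; mL+mR=444/13 → advance +1; mR−mL=132/13 → turn +1·90°
n=3: pose=(-4,3,E); sL=3, sR=30/13; mL=15/13, mR=-9/13; mL+mR=6/13 → advance +1; mR−mL=-24/13 → turn -1·90°
n=4: pose=(-3,3,S); sL=24/17, sR=120/13; mL=60/13, mR=1728/221; mL+mR=2748/221 → advance +1; mR−mL=708/221 → turn +1·90°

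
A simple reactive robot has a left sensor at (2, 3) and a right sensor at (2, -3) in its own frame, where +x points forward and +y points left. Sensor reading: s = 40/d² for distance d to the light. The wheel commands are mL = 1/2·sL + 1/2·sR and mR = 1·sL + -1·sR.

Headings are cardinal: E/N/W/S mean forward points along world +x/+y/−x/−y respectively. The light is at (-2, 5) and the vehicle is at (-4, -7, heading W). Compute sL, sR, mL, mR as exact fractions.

40/241 40/97 6760/23377 -5760/23377

left sensor world pos  = (-6, -10); dL² = 241
right sensor world pos = (-6, -4); dR² = 97
sL = 40/241 = 40/241
sR = 40/97 = 40/97
mL = 1/2·sL + 1/2·sR = 6760/23377
mR = 1·sL + -1·sR = -5760/23377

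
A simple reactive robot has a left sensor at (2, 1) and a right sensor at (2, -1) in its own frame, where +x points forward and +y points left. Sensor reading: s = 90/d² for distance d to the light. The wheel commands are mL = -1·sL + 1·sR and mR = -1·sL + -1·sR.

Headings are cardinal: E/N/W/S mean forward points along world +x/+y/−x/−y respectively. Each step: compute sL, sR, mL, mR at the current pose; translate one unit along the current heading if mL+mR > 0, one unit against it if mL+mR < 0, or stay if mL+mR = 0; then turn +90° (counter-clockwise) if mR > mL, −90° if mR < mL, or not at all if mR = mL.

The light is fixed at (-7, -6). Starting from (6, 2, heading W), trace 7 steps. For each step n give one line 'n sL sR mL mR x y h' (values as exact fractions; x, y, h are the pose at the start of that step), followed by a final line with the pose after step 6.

0 9/17 45/101 -144/1717 -1674/1717 6 2 W
1 90/269 18/65 -1008/17485 -10692/17485 7 2 N
2 9/32 45/146 63/2336 -1377/2336 7 1 E
3 90/221 90/169 360/2873 -2700/2873 6 1 S
4 9/17 45/101 -144/1717 -1674/1717 6 2 W
5 90/269 18/65 -1008/17485 -10692/17485 7 2 N
6 9/32 45/146 63/2336 -1377/2336 7 1 E
final 6 1 S

n=0: pose=(6,2,W); sL=9/17, sR=45/101; mL=-144/1717, mR=-1674/1717; mL+mR=-18/17 → advance -1; mR−mL=-90/101 → turn -1·90°
n=1: pose=(7,2,N); sL=90/269, sR=18/65; mL=-1008/17485, mR=-10692/17485; mL+mR=-180/269 → advance -1; mR−mL=-36/65 → turn -1·90°
n=2: pose=(7,1,E); sL=9/32, sR=45/146; mL=63/2336, mR=-1377/2336; mL+mR=-9/16 → advance -1; mR−mL=-45/73 → turn -1·90°
n=3: pose=(6,1,S); sL=90/221, sR=90/169; mL=360/2873, mR=-2700/2873; mL+mR=-180/221 → advance -1; mR−mL=-180/169 → turn -1·90°
n=4: pose=(6,2,W); sL=9/17, sR=45/101; mL=-144/1717, mR=-1674/1717; mL+mR=-18/17 → advance -1; mR−mL=-90/101 → turn -1·90°
n=5: pose=(7,2,N); sL=90/269, sR=18/65; mL=-1008/17485, mR=-10692/17485; mL+mR=-180/269 → advance -1; mR−mL=-36/65 → turn -1·90°
n=6: pose=(7,1,E); sL=9/32, sR=45/146; mL=63/2336, mR=-1377/2336; mL+mR=-9/16 → advance -1; mR−mL=-45/73 → turn -1·90°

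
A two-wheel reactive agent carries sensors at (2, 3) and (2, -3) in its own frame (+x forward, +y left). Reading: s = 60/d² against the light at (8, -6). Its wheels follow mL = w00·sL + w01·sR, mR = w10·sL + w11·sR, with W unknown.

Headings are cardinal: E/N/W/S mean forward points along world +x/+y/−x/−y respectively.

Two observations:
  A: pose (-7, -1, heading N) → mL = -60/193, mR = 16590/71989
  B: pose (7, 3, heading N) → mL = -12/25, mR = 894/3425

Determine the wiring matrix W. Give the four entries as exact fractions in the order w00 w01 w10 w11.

0 -1 -1/2 1

obs A: pose=(-7,-1,N) → sL=60/373, sR=60/193, mL=-60/193, mR=16590/71989
obs B: pose=(7,3,N) → sL=60/137, sR=12/25, mL=-12/25, mR=894/3425
sensor matrix S = [[60/373, 60/193], [60/137, 12/25]]; det S = -2906496/49312465
solve [mL_A; mL_B] = S·[w00; w01] and [mR_A; mR_B] = S·[w10; w11]:
  w00 = 0, w01 = -1, w10 = -1/2, w11 = 1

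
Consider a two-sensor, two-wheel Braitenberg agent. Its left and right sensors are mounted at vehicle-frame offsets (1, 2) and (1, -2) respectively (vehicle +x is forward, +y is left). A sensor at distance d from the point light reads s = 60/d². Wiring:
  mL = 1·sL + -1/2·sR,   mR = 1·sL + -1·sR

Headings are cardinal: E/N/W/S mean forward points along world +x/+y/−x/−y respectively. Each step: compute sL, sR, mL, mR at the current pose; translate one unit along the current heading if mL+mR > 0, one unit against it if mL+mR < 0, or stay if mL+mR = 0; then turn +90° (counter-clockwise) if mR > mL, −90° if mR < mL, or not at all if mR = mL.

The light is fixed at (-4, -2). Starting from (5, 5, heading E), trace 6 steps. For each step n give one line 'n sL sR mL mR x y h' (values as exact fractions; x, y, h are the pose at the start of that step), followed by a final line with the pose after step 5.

n=0: pose=(5,5,E); sL=60/181, sR=12/25; mL=414/4525, mR=-672/4525; mL+mR=-258/4525 → advance -1; mR−mL=-6/25 → turn -1·90°
n=1: pose=(4,5,S); sL=15/34, sR=5/6; mL=5/204, mR=-20/51; mL+mR=-25/68 → advance -1; mR−mL=-5/12 → turn -1·90°
n=2: pose=(4,6,W); sL=12/17, sR=60/149; mL=1278/2533, mR=768/2533; mL+mR=2046/2533 → advance +1; mR−mL=-30/149 → turn -1·90°
n=3: pose=(3,6,N); sL=30/53, sR=10/27; mL=545/1431, mR=280/1431; mL+mR=275/477 → advance +1; mR−mL=-5/27 → turn -1·90°
n=4: pose=(3,7,E); sL=12/37, sR=60/113; mL=246/4181, mR=-864/4181; mL+mR=-618/4181 → advance -1; mR−mL=-30/113 → turn -1·90°
n=5: pose=(2,7,S); sL=15/32, sR=3/4; mL=3/32, mR=-9/32; mL+mR=-3/16 → advance -1; mR−mL=-3/8 → turn -1·90°

0 60/181 12/25 414/4525 -672/4525 5 5 E
1 15/34 5/6 5/204 -20/51 4 5 S
2 12/17 60/149 1278/2533 768/2533 4 6 W
3 30/53 10/27 545/1431 280/1431 3 6 N
4 12/37 60/113 246/4181 -864/4181 3 7 E
5 15/32 3/4 3/32 -9/32 2 7 S
final 2 8 W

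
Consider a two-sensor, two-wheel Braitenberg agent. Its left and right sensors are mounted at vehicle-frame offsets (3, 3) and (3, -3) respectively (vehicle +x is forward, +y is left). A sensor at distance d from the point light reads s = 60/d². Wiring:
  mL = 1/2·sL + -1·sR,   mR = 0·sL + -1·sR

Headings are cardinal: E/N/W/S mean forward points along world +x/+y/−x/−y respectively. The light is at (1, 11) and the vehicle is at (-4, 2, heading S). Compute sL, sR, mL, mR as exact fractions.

left sensor world pos  = (-1, -1); dL² = 148
right sensor world pos = (-7, -1); dR² = 208
sL = 60/148 = 15/37
sR = 60/208 = 15/52
mL = 1/2·sL + -1·sR = -165/1924
mR = 0·sL + -1·sR = -15/52

15/37 15/52 -165/1924 -15/52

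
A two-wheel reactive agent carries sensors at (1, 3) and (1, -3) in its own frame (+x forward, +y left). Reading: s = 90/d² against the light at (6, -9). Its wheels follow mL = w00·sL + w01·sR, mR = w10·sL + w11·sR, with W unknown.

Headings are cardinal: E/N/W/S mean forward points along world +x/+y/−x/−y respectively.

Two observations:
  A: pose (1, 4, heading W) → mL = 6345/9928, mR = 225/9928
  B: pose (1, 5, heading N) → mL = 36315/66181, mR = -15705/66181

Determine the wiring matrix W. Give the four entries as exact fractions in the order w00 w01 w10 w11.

obs A: pose=(1,4,W) → sL=45/68, sR=45/146, mL=6345/9928, mR=225/9928
obs B: pose=(1,5,N) → sL=90/289, sR=90/229, mL=36315/66181, mR=-15705/66181
sensor matrix S = [[45/68, 45/146], [90/289, 90/229]]; det S = 1585575/9662426
solve [mL_A; mL_B] = S·[w00; w01] and [mR_A; mR_B] = S·[w10; w11]:
  w00 = 1/2, w01 = 1, w10 = 1/2, w11 = -1

1/2 1 1/2 -1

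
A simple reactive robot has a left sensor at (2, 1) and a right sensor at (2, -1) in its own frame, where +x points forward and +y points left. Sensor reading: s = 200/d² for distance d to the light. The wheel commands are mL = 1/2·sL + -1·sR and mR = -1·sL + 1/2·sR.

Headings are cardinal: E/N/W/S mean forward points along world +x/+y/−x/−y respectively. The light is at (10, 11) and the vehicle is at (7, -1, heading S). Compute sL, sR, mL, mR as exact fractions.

left sensor world pos  = (8, -3); dL² = 200
right sensor world pos = (6, -3); dR² = 212
sL = 200/200 = 1
sR = 200/212 = 50/53
mL = 1/2·sL + -1·sR = -47/106
mR = -1·sL + 1/2·sR = -28/53

1 50/53 -47/106 -28/53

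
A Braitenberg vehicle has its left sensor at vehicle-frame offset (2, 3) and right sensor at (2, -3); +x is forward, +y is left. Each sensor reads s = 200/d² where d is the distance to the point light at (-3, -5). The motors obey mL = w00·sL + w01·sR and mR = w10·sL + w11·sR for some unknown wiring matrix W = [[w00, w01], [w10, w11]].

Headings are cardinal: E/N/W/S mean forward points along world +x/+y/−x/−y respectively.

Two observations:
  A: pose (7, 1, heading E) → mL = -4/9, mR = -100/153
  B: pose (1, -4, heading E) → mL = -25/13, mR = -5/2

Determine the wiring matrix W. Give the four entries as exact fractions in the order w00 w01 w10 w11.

obs A: pose=(7,1,E) → sL=8/9, sR=200/153, mL=-4/9, mR=-100/153
obs B: pose=(1,-4,E) → sL=50/13, sR=5, mL=-25/13, mR=-5/2
sensor matrix S = [[8/9, 200/153], [50/13, 5]]; det S = -1160/1989
solve [mL_A; mL_B] = S·[w00; w01] and [mR_A; mR_B] = S·[w10; w11]:
  w00 = -1/2, w01 = 0, w10 = 0, w11 = -1/2

-1/2 0 0 -1/2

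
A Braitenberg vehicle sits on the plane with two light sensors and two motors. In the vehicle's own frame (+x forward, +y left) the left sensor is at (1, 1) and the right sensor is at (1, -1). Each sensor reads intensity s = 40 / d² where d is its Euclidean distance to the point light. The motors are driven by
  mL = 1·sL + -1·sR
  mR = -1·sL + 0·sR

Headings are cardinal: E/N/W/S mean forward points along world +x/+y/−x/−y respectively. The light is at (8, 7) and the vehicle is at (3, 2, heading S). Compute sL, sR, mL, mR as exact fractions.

left sensor world pos  = (4, 1); dL² = 52
right sensor world pos = (2, 1); dR² = 72
sL = 40/52 = 10/13
sR = 40/72 = 5/9
mL = 1·sL + -1·sR = 25/117
mR = -1·sL + 0·sR = -10/13

10/13 5/9 25/117 -10/13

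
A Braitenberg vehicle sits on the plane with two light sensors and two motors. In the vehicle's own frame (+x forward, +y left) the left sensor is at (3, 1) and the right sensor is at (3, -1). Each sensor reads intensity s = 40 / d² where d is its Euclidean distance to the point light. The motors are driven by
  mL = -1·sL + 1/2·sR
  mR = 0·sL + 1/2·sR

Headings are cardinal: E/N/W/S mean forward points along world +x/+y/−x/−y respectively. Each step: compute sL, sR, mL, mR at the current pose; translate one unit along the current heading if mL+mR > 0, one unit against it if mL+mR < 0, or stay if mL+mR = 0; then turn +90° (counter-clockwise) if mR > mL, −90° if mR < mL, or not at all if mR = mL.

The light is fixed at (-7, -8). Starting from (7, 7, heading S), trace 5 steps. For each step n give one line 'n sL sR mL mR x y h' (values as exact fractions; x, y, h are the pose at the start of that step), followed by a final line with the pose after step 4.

0 40/369 40/313 -5140/115497 20/313 7 7 S
1 20/257 20/229 -2010/58853 10/229 7 6 E
2 8/97 8/109 -484/10573 4/109 8 6 N
3 5/36 2/17 -49/612 1/17 8 5 W
4 40/389 8/65 -1044/25285 4/65 9 5 S
final 9 4 E

n=0: pose=(7,7,S); sL=40/369, sR=40/313; mL=-5140/115497, mR=20/313; mL+mR=2240/115497 → advance +1; mR−mL=40/369 → turn +1·90°
n=1: pose=(7,6,E); sL=20/257, sR=20/229; mL=-2010/58853, mR=10/229; mL+mR=560/58853 → advance +1; mR−mL=20/257 → turn +1·90°
n=2: pose=(8,6,N); sL=8/97, sR=8/109; mL=-484/10573, mR=4/109; mL+mR=-96/10573 → advance -1; mR−mL=8/97 → turn +1·90°
n=3: pose=(8,5,W); sL=5/36, sR=2/17; mL=-49/612, mR=1/17; mL+mR=-13/612 → advance -1; mR−mL=5/36 → turn +1·90°
n=4: pose=(9,5,S); sL=40/389, sR=8/65; mL=-1044/25285, mR=4/65; mL+mR=512/25285 → advance +1; mR−mL=40/389 → turn +1·90°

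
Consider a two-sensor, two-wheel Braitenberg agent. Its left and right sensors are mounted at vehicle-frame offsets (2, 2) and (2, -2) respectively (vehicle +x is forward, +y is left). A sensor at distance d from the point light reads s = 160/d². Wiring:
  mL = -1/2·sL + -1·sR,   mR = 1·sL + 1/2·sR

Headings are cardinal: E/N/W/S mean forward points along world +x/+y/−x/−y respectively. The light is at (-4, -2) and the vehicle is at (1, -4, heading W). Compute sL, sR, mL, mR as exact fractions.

32/5 160/9 -944/45 688/45

left sensor world pos  = (-1, -6); dL² = 25
right sensor world pos = (-1, -2); dR² = 9
sL = 160/25 = 32/5
sR = 160/9 = 160/9
mL = -1/2·sL + -1·sR = -944/45
mR = 1·sL + 1/2·sR = 688/45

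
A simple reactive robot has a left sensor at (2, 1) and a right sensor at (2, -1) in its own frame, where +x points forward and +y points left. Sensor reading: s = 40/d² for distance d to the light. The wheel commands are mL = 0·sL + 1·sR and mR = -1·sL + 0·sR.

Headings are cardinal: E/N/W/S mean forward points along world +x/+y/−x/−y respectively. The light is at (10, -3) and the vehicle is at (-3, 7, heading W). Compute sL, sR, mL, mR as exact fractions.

20/153 20/173 20/173 -20/153

left sensor world pos  = (-5, 6); dL² = 306
right sensor world pos = (-5, 8); dR² = 346
sL = 40/306 = 20/153
sR = 40/346 = 20/173
mL = 0·sL + 1·sR = 20/173
mR = -1·sL + 0·sR = -20/153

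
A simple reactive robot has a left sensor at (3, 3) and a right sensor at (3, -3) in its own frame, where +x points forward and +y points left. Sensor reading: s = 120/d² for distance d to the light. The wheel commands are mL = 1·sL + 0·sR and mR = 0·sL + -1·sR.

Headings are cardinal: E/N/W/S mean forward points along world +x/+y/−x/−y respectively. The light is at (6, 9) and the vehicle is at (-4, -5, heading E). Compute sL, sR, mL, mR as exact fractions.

12/17 60/169 12/17 -60/169

left sensor world pos  = (-1, -2); dL² = 170
right sensor world pos = (-1, -8); dR² = 338
sL = 120/170 = 12/17
sR = 120/338 = 60/169
mL = 1·sL + 0·sR = 12/17
mR = 0·sL + -1·sR = -60/169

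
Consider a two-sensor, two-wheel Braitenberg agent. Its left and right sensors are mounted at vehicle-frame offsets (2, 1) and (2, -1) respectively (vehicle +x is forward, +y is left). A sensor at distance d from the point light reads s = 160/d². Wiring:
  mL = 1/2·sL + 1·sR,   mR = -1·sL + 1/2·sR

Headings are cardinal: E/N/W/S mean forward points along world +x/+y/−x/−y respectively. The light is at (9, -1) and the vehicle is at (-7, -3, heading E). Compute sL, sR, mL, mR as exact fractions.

160/197 32/41 9584/8077 -3408/8077

left sensor world pos  = (-5, -2); dL² = 197
right sensor world pos = (-5, -4); dR² = 205
sL = 160/197 = 160/197
sR = 160/205 = 32/41
mL = 1/2·sL + 1·sR = 9584/8077
mR = -1·sL + 1/2·sR = -3408/8077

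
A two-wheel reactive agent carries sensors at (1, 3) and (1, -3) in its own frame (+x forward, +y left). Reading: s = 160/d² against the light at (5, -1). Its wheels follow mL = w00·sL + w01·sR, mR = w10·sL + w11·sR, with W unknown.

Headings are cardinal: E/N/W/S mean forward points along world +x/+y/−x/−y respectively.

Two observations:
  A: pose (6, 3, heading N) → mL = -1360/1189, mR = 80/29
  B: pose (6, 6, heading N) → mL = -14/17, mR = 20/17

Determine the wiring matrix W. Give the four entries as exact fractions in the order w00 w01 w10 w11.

obs A: pose=(6,3,N) → sL=160/29, sR=160/41, mL=-1360/1189, mR=80/29
obs B: pose=(6,6,N) → sL=40/17, sR=2, mL=-14/17, mR=20/17
sensor matrix S = [[160/29, 160/41], [40/17, 2]]; det S = 37440/20213
solve [mL_A; mL_B] = S·[w00; w01] and [mR_A; mR_B] = S·[w10; w11]:
  w00 = 1/2, w01 = -1, w10 = 1/2, w11 = 0

1/2 -1 1/2 0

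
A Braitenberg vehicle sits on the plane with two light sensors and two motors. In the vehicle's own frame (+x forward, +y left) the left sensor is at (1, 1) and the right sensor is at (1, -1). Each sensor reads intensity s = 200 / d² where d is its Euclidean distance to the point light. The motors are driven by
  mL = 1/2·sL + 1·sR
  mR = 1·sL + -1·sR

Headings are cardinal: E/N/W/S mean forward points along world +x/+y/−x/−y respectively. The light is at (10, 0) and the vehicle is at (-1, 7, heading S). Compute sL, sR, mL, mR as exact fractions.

25/17 10/9 565/306 55/153

left sensor world pos  = (0, 6); dL² = 136
right sensor world pos = (-2, 6); dR² = 180
sL = 200/136 = 25/17
sR = 200/180 = 10/9
mL = 1/2·sL + 1·sR = 565/306
mR = 1·sL + -1·sR = 55/153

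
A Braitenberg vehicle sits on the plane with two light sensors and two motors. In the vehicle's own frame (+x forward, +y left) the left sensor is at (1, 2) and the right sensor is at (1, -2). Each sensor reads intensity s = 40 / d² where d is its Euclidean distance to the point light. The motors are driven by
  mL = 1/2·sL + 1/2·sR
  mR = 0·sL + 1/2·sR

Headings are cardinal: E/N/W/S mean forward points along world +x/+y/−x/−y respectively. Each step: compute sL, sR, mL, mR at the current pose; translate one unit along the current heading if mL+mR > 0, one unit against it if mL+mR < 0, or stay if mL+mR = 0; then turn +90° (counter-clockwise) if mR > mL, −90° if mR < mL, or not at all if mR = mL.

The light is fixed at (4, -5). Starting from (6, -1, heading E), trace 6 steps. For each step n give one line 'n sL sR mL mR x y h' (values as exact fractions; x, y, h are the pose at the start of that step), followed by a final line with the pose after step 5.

n=0: pose=(6,-1,E); sL=8/9, sR=40/13; mL=232/117, mR=20/13; mL+mR=412/117 → advance +1; mR−mL=-4/9 → turn -1·90°
n=1: pose=(7,-1,S); sL=20/17, sR=4; mL=44/17, mR=2; mL+mR=78/17 → advance +1; mR−mL=-10/17 → turn -1·90°
n=2: pose=(7,-2,W); sL=8, sR=40/29; mL=136/29, mR=20/29; mL+mR=156/29 → advance +1; mR−mL=-4 → turn -1·90°
n=3: pose=(6,-2,N); sL=5/2, sR=5/4; mL=15/8, mR=5/8; mL+mR=5/2 → advance +1; mR−mL=-5/4 → turn -1·90°
n=4: pose=(6,-1,E); sL=8/9, sR=40/13; mL=232/117, mR=20/13; mL+mR=412/117 → advance +1; mR−mL=-4/9 → turn -1·90°
n=5: pose=(7,-1,S); sL=20/17, sR=4; mL=44/17, mR=2; mL+mR=78/17 → advance +1; mR−mL=-10/17 → turn -1·90°

0 8/9 40/13 232/117 20/13 6 -1 E
1 20/17 4 44/17 2 7 -1 S
2 8 40/29 136/29 20/29 7 -2 W
3 5/2 5/4 15/8 5/8 6 -2 N
4 8/9 40/13 232/117 20/13 6 -1 E
5 20/17 4 44/17 2 7 -1 S
final 7 -2 W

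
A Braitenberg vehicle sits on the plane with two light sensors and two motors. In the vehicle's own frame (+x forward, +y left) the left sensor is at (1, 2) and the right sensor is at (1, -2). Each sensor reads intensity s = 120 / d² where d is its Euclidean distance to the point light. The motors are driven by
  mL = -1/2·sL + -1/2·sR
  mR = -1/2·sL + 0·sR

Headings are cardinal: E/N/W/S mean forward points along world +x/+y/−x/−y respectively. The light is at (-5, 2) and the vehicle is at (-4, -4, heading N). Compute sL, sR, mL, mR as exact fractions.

left sensor world pos  = (-6, -3); dL² = 26
right sensor world pos = (-2, -3); dR² = 34
sL = 120/26 = 60/13
sR = 120/34 = 60/17
mL = -1/2·sL + -1/2·sR = -900/221
mR = -1/2·sL + 0·sR = -30/13

60/13 60/17 -900/221 -30/13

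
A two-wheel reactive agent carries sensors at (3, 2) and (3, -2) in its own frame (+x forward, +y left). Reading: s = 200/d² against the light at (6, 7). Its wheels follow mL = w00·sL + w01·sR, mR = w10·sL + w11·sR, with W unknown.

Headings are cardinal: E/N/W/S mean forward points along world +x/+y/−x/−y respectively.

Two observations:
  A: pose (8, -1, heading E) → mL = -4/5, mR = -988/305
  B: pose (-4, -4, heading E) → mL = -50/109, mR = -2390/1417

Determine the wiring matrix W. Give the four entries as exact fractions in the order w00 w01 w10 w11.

0 -1/2 -1/2 -1

obs A: pose=(8,-1,E) → sL=200/61, sR=8/5, mL=-4/5, mR=-988/305
obs B: pose=(-4,-4,E) → sL=20/13, sR=100/109, mL=-50/109, mR=-2390/1417
sensor matrix S = [[200/61, 8/5], [20/13, 100/109]]; det S = 47232/86437
solve [mL_A; mL_B] = S·[w00; w01] and [mR_A; mR_B] = S·[w10; w11]:
  w00 = 0, w01 = -1/2, w10 = -1/2, w11 = -1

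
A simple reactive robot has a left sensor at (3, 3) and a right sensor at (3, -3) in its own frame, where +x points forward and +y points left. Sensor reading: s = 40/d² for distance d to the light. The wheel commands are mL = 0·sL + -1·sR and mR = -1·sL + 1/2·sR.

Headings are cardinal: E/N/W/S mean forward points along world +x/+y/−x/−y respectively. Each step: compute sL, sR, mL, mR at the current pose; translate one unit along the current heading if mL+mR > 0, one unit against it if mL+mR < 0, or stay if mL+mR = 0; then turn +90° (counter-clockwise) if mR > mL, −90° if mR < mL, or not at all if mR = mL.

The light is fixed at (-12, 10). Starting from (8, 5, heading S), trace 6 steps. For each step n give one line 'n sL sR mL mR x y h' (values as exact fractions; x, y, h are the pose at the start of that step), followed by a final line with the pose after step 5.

0 40/593 40/353 -40/353 -2260/209329 8 5 S
1 4/53 20/289 -20/289 -626/15317 8 6 E
2 40/257 8/97 -8/97 -2852/24929 7 6 N
3 5/61 10/137 -10/137 -380/8357 7 5 E
4 40/229 8/89 -8/89 -2644/20381 6 5 N
5 4/45 20/261 -20/261 -22/435 6 4 E
final 5 4 N

n=0: pose=(8,5,S); sL=40/593, sR=40/353; mL=-40/353, mR=-2260/209329; mL+mR=-25980/209329 → advance -1; mR−mL=21460/209329 → turn +1·90°
n=1: pose=(8,6,E); sL=4/53, sR=20/289; mL=-20/289, mR=-626/15317; mL+mR=-1686/15317 → advance -1; mR−mL=434/15317 → turn +1·90°
n=2: pose=(7,6,N); sL=40/257, sR=8/97; mL=-8/97, mR=-2852/24929; mL+mR=-4908/24929 → advance -1; mR−mL=-796/24929 → turn -1·90°
n=3: pose=(7,5,E); sL=5/61, sR=10/137; mL=-10/137, mR=-380/8357; mL+mR=-990/8357 → advance -1; mR−mL=230/8357 → turn +1·90°
n=4: pose=(6,5,N); sL=40/229, sR=8/89; mL=-8/89, mR=-2644/20381; mL+mR=-4476/20381 → advance -1; mR−mL=-812/20381 → turn -1·90°
n=5: pose=(6,4,E); sL=4/45, sR=20/261; mL=-20/261, mR=-22/435; mL+mR=-166/1305 → advance -1; mR−mL=34/1305 → turn +1·90°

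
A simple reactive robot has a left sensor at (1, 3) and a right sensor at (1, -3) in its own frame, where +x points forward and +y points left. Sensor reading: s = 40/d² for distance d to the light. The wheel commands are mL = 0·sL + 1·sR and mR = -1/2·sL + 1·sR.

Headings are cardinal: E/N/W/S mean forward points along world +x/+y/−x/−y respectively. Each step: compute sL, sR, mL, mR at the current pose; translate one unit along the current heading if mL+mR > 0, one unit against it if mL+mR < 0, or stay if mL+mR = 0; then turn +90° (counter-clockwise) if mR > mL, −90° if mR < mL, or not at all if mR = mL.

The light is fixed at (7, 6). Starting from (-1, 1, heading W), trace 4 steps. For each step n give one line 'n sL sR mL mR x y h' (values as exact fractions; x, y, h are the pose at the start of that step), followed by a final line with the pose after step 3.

0 8/29 8/17 8/17 164/493 -1 1 W
1 1/4 10/13 10/13 67/104 -2 1 N
2 8/13 40/113 40/113 68/1469 -2 2 E
3 4/5 20/73 20/73 -46/365 -1 2 S
final -1 1 W

n=0: pose=(-1,1,W); sL=8/29, sR=8/17; mL=8/17, mR=164/493; mL+mR=396/493 → advance +1; mR−mL=-4/29 → turn -1·90°
n=1: pose=(-2,1,N); sL=1/4, sR=10/13; mL=10/13, mR=67/104; mL+mR=147/104 → advance +1; mR−mL=-1/8 → turn -1·90°
n=2: pose=(-2,2,E); sL=8/13, sR=40/113; mL=40/113, mR=68/1469; mL+mR=588/1469 → advance +1; mR−mL=-4/13 → turn -1·90°
n=3: pose=(-1,2,S); sL=4/5, sR=20/73; mL=20/73, mR=-46/365; mL+mR=54/365 → advance +1; mR−mL=-2/5 → turn -1·90°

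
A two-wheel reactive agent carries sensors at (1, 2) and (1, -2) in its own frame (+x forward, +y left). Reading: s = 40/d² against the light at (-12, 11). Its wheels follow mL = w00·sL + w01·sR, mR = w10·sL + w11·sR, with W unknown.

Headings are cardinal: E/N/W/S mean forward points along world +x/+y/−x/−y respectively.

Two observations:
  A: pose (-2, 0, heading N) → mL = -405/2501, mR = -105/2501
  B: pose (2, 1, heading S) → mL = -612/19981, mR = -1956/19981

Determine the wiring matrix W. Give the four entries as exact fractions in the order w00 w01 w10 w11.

obs A: pose=(-2,0,N) → sL=10/41, sR=10/61, mL=-405/2501, mR=-105/2501
obs B: pose=(2,1,S) → sL=40/377, sR=8/53, mL=-612/19981, mR=-1956/19981
sensor matrix S = [[10/41, 10/61], [40/377, 8/53]]; det S = 970560/49972481
solve [mL_A; mL_B] = S·[w00; w01] and [mR_A; mR_B] = S·[w10; w11]:
  w00 = -1, w01 = 1/2, w10 = 1/2, w11 = -1

-1 1/2 1/2 -1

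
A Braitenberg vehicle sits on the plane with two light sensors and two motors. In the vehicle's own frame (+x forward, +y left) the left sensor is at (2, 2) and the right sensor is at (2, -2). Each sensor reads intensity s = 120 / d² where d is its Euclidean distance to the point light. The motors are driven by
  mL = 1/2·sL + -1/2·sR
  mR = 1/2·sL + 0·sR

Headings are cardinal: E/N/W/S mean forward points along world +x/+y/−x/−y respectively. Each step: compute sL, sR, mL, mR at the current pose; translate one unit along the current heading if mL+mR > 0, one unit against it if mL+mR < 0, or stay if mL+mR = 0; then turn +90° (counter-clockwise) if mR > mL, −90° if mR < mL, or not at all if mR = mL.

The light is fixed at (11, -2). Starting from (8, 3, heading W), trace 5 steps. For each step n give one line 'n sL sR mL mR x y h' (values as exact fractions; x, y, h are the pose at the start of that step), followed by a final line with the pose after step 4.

0 60/17 60/37 600/629 30/17 8 3 W
1 120/13 8/3 128/39 60/13 7 3 S
2 3 15 -6 3/2 7 2 E
3 24/17 8/3 -32/51 12/17 6 2 N
4 60/29 60/49 600/1421 30/29 6 3 W
final 5 3 S

n=0: pose=(8,3,W); sL=60/17, sR=60/37; mL=600/629, mR=30/17; mL+mR=1710/629 → advance +1; mR−mL=30/37 → turn +1·90°
n=1: pose=(7,3,S); sL=120/13, sR=8/3; mL=128/39, mR=60/13; mL+mR=308/39 → advance +1; mR−mL=4/3 → turn +1·90°
n=2: pose=(7,2,E); sL=3, sR=15; mL=-6, mR=3/2; mL+mR=-9/2 → advance -1; mR−mL=15/2 → turn +1·90°
n=3: pose=(6,2,N); sL=24/17, sR=8/3; mL=-32/51, mR=12/17; mL+mR=4/51 → advance +1; mR−mL=4/3 → turn +1·90°
n=4: pose=(6,3,W); sL=60/29, sR=60/49; mL=600/1421, mR=30/29; mL+mR=2070/1421 → advance +1; mR−mL=30/49 → turn +1·90°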